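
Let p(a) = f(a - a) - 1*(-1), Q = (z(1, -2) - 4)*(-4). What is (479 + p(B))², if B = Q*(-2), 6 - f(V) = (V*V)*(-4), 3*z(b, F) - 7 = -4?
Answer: 236196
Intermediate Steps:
z(b, F) = 1 (z(b, F) = 7/3 + (⅓)*(-4) = 7/3 - 4/3 = 1)
Q = 12 (Q = (1 - 4)*(-4) = -3*(-4) = 12)
f(V) = 6 + 4*V² (f(V) = 6 - V*V*(-4) = 6 - V²*(-4) = 6 - (-4)*V² = 6 + 4*V²)
B = -24 (B = 12*(-2) = -24)
p(a) = 7 (p(a) = (6 + 4*(a - a)²) - 1*(-1) = (6 + 4*0²) + 1 = (6 + 4*0) + 1 = (6 + 0) + 1 = 6 + 1 = 7)
(479 + p(B))² = (479 + 7)² = 486² = 236196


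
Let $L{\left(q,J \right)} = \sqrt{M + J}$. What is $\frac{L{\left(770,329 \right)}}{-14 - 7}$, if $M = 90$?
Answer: $- \frac{\sqrt{419}}{21} \approx -0.97474$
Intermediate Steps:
$L{\left(q,J \right)} = \sqrt{90 + J}$
$\frac{L{\left(770,329 \right)}}{-14 - 7} = \frac{\sqrt{90 + 329}}{-14 - 7} = \frac{\sqrt{419}}{-21} = \sqrt{419} \left(- \frac{1}{21}\right) = - \frac{\sqrt{419}}{21}$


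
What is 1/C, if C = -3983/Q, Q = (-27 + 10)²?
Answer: -289/3983 ≈ -0.072558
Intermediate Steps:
Q = 289 (Q = (-17)² = 289)
C = -3983/289 ≈ -13.782
1/C = 1/(-3983/289) = -289/3983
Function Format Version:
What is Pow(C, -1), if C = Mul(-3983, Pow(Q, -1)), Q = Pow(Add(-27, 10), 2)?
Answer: Rational(-289, 3983) ≈ -0.072558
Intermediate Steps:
Q = 289 (Q = Pow(-17, 2) = 289)
C = Rational(-3983, 289) (C = Mul(-3983, Pow(289, -1)) = Mul(-3983, Rational(1, 289)) = Rational(-3983, 289) ≈ -13.782)
Pow(C, -1) = Pow(Rational(-3983, 289), -1) = Rational(-289, 3983)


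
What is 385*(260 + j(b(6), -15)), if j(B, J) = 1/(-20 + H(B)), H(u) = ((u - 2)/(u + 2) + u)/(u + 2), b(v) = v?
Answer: 30724540/307 ≈ 1.0008e+5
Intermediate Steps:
H(u) = (u + (-2 + u)/(2 + u))/(2 + u) (H(u) = ((-2 + u)/(2 + u) + u)/(2 + u) = (u + (-2 + u)/(2 + u))/(2 + u))
j(B, J) = 1/(-20 + (-2 + B² + 3*B)/(2 + B)²)
385*(260 + j(b(6), -15)) = 385*(260 + (-4 - 1*6² - 4*6)/(82 + 19*6² + 77*6)) = 385*(260 + (-4 - 1*36 - 24)/(82 + 19*36 + 462)) = 385*(260 + (-4 - 36 - 24)/(82 + 684 + 462)) = 385*(260 - 64/1228) = 385*(260 + (1/1228)*(-64)) = 385*(260 - 16/307) = 385*(79804/307) = 30724540/307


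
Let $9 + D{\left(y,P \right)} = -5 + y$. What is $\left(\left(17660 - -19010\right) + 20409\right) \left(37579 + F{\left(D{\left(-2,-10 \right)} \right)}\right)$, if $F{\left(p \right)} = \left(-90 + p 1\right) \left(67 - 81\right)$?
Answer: $2229676977$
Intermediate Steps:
$D{\left(y,P \right)} = -14 + y$ ($D{\left(y,P \right)} = -9 + \left(-5 + y\right) = -14 + y$)
$F{\left(p \right)} = 1260 - 14 p$ ($F{\left(p \right)} = \left(-90 + p\right) \left(-14\right) = 1260 - 14 p$)
$\left(\left(17660 - -19010\right) + 20409\right) \left(37579 + F{\left(D{\left(-2,-10 \right)} \right)}\right) = \left(\left(17660 - -19010\right) + 20409\right) \left(37579 + \left(1260 - 14 \left(-14 - 2\right)\right)\right) = \left(\left(17660 + 19010\right) + 20409\right) \left(37579 + \left(1260 - -224\right)\right) = \left(36670 + 20409\right) \left(37579 + \left(1260 + 224\right)\right) = 57079 \left(37579 + 1484\right) = 57079 \cdot 39063 = 2229676977$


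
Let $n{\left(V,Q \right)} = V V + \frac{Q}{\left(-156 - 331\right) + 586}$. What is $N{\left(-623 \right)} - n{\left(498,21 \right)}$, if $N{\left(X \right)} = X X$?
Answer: $\frac{4624118}{33} \approx 1.4012 \cdot 10^{5}$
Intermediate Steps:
$n{\left(V,Q \right)} = V^{2} + \frac{Q}{99}$ ($n{\left(V,Q \right)} = V^{2} + \frac{Q}{-487 + 586} = V^{2} + \frac{Q}{99}$)
$N{\left(X \right)} = X^{2}$
$N{\left(-623 \right)} - n{\left(498,21 \right)} = \left(-623\right)^{2} - \left(498^{2} + \frac{1}{99} \cdot 21\right) = 388129 - \left(248004 + \frac{7}{33}\right) = 388129 - \frac{8184139}{33} = \frac{4624118}{33}$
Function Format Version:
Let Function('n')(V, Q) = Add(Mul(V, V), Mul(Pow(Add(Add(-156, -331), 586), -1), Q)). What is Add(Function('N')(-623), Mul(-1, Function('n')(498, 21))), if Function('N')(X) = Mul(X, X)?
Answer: Rational(4624118, 33) ≈ 1.4012e+5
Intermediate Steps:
Function('n')(V, Q) = Add(Pow(V, 2), Mul(Rational(1, 99), Q)) (Function('n')(V, Q) = Add(Pow(V, 2), Mul(Pow(Add(-487, 586), -1), Q)) = Add(Pow(V, 2), Mul(Pow(99, -1), Q)) = Add(Pow(V, 2), Mul(Rational(1, 99), Q)))
Function('N')(X) = Pow(X, 2)
Add(Function('N')(-623), Mul(-1, Function('n')(498, 21))) = Add(Pow(-623, 2), Mul(-1, Add(Pow(498, 2), Mul(Rational(1, 99), 21)))) = Add(388129, Mul(-1, Add(248004, Rational(7, 33)))) = Add(388129, Mul(-1, Rational(8184139, 33))) = Add(388129, Rational(-8184139, 33)) = Rational(4624118, 33)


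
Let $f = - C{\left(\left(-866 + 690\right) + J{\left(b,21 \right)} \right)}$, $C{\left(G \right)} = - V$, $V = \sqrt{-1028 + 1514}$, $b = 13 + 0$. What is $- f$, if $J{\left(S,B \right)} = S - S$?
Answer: $- 9 \sqrt{6} \approx -22.045$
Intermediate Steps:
$b = 13$
$J{\left(S,B \right)} = 0$
$V = 9 \sqrt{6}$ ($V = \sqrt{486} = 9 \sqrt{6} \approx 22.045$)
$C{\left(G \right)} = - 9 \sqrt{6}$
$f = 9 \sqrt{6}$ ($f = - \left(-9\right) \sqrt{6} = 9 \sqrt{6} \approx 22.045$)
$- f = - 9 \sqrt{6}$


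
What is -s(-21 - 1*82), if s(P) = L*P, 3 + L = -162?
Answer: -16995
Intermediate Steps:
L = -165 (L = -3 - 162 = -165)
s(P) = -165*P
-s(-21 - 1*82) = -(-165)*(-21 - 1*82) = -(-165)*(-21 - 82) = -(-165)*(-103) = -1*16995 = -16995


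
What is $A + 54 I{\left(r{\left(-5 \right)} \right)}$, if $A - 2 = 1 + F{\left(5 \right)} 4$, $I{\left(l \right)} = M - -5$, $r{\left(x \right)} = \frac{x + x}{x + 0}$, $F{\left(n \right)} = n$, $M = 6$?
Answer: $617$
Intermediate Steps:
$r{\left(x \right)} = 2$ ($r{\left(x \right)} = \frac{2 x}{x} = 2$)
$I{\left(l \right)} = 11$ ($I{\left(l \right)} = 6 - -5 = 6 + 5 = 11$)
$A = 23$ ($A = 2 + \left(1 + 5 \cdot 4\right) = 2 + \left(1 + 20\right) = 2 + 21 = 23$)
$A + 54 I{\left(r{\left(-5 \right)} \right)} = 23 + 54 \cdot 11 = 23 + 594 = 617$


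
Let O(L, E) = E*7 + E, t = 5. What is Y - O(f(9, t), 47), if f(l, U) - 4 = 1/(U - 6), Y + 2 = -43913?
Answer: -44291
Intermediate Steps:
Y = -43915 (Y = -2 - 43913 = -43915)
f(l, U) = 4 + 1/(-6 + U) (f(l, U) = 4 + 1/(U - 6) = 4 + 1/(-6 + U))
O(L, E) = 8*E (O(L, E) = 7*E + E = 8*E)
Y - O(f(9, t), 47) = -43915 - 8*47 = -43915 - 1*376 = -43915 - 376 = -44291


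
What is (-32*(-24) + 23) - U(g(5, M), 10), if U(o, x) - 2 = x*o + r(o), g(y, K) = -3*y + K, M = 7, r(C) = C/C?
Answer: 868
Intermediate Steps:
r(C) = 1
g(y, K) = K - 3*y
U(o, x) = 3 + o*x (U(o, x) = 2 + (x*o + 1) = 2 + (o*x + 1) = 2 + (1 + o*x) = 3 + o*x)
(-32*(-24) + 23) - U(g(5, M), 10) = (-32*(-24) + 23) - (3 + (7 - 3*5)*10) = (768 + 23) - (3 + (7 - 15)*10) = 791 - (3 - 8*10) = 791 - (3 - 80) = 791 - 1*(-77) = 791 + 77 = 868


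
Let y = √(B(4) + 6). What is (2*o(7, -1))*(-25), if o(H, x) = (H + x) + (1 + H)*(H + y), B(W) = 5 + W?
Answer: -3100 - 400*√15 ≈ -4649.2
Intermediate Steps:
y = √15 (y = √((5 + 4) + 6) = √(9 + 6) = √15 ≈ 3.8730)
o(H, x) = H + x + (1 + H)*(H + √15) (o(H, x) = (H + x) + (1 + H)*(H + √15) = H + x + (1 + H)*(H + √15))
(2*o(7, -1))*(-25) = (2*(-1 + √15 + 7² + 2*7 + 7*√15))*(-25) = (2*(-1 + √15 + 49 + 14 + 7*√15))*(-25) = (2*(62 + 8*√15))*(-25) = (124 + 16*√15)*(-25) = -3100 - 400*√15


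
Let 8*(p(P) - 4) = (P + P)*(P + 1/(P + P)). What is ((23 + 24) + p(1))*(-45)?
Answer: -18495/8 ≈ -2311.9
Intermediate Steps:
p(P) = 4 + P*(P + 1/(2*P))/4 (p(P) = 4 + ((P + P)*(P + 1/(P + P)))/8 = 4 + ((2*P)*(P + 1/(2*P)))/8 = 4 + (2*P*(P + 1/(2*P)))/8 = 4 + P*(P + 1/(2*P))/4)
((23 + 24) + p(1))*(-45) = ((23 + 24) + (33/8 + (¼)*1²))*(-45) = (47 + (33/8 + (¼)*1))*(-45) = (47 + (33/8 + ¼))*(-45) = (47 + 35/8)*(-45) = (411/8)*(-45) = -18495/8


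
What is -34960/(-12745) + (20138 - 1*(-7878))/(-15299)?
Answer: 35557824/38997151 ≈ 0.91181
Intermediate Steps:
-34960/(-12745) + (20138 - 1*(-7878))/(-15299) = -34960*(-1/12745) + (20138 + 7878)*(-1/15299) = 6992/2549 + 28016*(-1/15299) = 6992/2549 - 28016/15299 = 35557824/38997151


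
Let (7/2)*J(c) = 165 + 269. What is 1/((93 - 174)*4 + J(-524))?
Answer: -1/200 ≈ -0.0050000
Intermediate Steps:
J(c) = 124 (J(c) = 2*(165 + 269)/7 = (2/7)*434 = 124)
1/((93 - 174)*4 + J(-524)) = 1/((93 - 174)*4 + 124) = 1/(-81*4 + 124) = 1/(-324 + 124) = 1/(-200) = -1/200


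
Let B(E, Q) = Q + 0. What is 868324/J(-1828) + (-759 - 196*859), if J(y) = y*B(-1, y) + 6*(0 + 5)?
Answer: -282571458099/1670807 ≈ -1.6912e+5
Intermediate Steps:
B(E, Q) = Q
J(y) = 30 + y² (J(y) = y*y + 6*(0 + 5) = y² + 6*5 = y² + 30 = 30 + y²)
868324/J(-1828) + (-759 - 196*859) = 868324/(30 + (-1828)²) + (-759 - 196*859) = 868324/(30 + 3341584) + (-759 - 168364) = 868324/3341614 - 169123 = 868324*(1/3341614) - 169123 = 434162/1670807 - 169123 = -282571458099/1670807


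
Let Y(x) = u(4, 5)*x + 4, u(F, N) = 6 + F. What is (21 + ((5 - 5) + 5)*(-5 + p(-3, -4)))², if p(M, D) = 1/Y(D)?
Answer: 22201/1296 ≈ 17.130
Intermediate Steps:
Y(x) = 4 + 10*x (Y(x) = (6 + 4)*x + 4 = 10*x + 4 = 4 + 10*x)
p(M, D) = 1/(4 + 10*D)
(21 + ((5 - 5) + 5)*(-5 + p(-3, -4)))² = (21 + ((5 - 5) + 5)*(-5 + 1/(2*(2 + 5*(-4)))))² = (21 + (0 + 5)*(-5 + 1/(2*(2 - 20))))² = (21 + 5*(-5 + (½)/(-18)))² = (21 + 5*(-5 + (½)*(-1/18)))² = (21 + 5*(-5 - 1/36))² = (21 + 5*(-181/36))² = (21 - 905/36)² = (-149/36)² = 22201/1296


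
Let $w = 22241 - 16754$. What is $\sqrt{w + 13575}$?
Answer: $3 \sqrt{2118} \approx 138.07$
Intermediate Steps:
$w = 5487$
$\sqrt{w + 13575} = \sqrt{5487 + 13575} = \sqrt{19062} = 3 \sqrt{2118}$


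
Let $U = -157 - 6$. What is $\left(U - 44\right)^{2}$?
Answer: $42849$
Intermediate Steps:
$U = -163$ ($U = -157 - 6 = -163$)
$\left(U - 44\right)^{2} = \left(-163 - 44\right)^{2} = \left(-207\right)^{2} = 42849$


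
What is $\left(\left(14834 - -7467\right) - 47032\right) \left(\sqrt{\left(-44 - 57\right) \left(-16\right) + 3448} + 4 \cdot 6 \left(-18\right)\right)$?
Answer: $10683792 - 49462 \sqrt{1266} \approx 8.9239 \cdot 10^{6}$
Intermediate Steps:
$\left(\left(14834 - -7467\right) - 47032\right) \left(\sqrt{\left(-44 - 57\right) \left(-16\right) + 3448} + 4 \cdot 6 \left(-18\right)\right) = \left(\left(14834 + 7467\right) - 47032\right) \left(\sqrt{\left(-101\right) \left(-16\right) + 3448} + 24 \left(-18\right)\right) = \left(22301 - 47032\right) \left(\sqrt{1616 + 3448} - 432\right) = - 24731 \left(\sqrt{5064} - 432\right) = - 24731 \left(2 \sqrt{1266} - 432\right) = - 24731 \left(-432 + 2 \sqrt{1266}\right) = 10683792 - 49462 \sqrt{1266}$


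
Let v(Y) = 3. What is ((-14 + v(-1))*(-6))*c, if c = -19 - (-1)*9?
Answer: -660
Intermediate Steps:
c = -10 (c = -19 - 1*(-9) = -19 + 9 = -10)
((-14 + v(-1))*(-6))*c = ((-14 + 3)*(-6))*(-10) = -11*(-6)*(-10) = 66*(-10) = -660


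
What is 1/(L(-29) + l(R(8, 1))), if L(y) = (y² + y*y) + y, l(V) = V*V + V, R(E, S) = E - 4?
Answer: 1/1673 ≈ 0.00059773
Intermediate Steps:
R(E, S) = -4 + E
l(V) = V + V² (l(V) = V² + V = V + V²)
L(y) = y + 2*y² (L(y) = (y² + y²) + y = 2*y² + y = y + 2*y²)
1/(L(-29) + l(R(8, 1))) = 1/(-29*(1 + 2*(-29)) + (-4 + 8)*(1 + (-4 + 8))) = 1/(-29*(1 - 58) + 4*(1 + 4)) = 1/(-29*(-57) + 4*5) = 1/(1653 + 20) = 1/1673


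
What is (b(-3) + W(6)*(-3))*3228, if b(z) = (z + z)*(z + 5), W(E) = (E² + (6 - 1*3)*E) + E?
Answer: -619776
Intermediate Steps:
W(E) = E² + 4*E (W(E) = (E² + (6 - 3)*E) + E = (E² + 3*E) + E = E² + 4*E)
b(z) = 2*z*(5 + z) (b(z) = (2*z)*(5 + z) = 2*z*(5 + z))
(b(-3) + W(6)*(-3))*3228 = (2*(-3)*(5 - 3) + (6*(4 + 6))*(-3))*3228 = (2*(-3)*2 + (6*10)*(-3))*3228 = (-12 + 60*(-3))*3228 = (-12 - 180)*3228 = -192*3228 = -619776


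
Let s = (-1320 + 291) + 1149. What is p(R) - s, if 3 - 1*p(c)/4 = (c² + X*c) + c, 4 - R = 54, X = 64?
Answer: 2892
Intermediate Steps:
R = -50 (R = 4 - 1*54 = 4 - 54 = -50)
s = 120 (s = -1029 + 1149 = 120)
p(c) = 12 - 260*c - 4*c² (p(c) = 12 - 4*((c² + 64*c) + c) = 12 - 4*(c² + 65*c) = 12 + (-260*c - 4*c²) = 12 - 260*c - 4*c²)
p(R) - s = (12 - 260*(-50) - 4*(-50)²) - 1*120 = (12 + 13000 - 4*2500) - 120 = (12 + 13000 - 10000) - 120 = 3012 - 120 = 2892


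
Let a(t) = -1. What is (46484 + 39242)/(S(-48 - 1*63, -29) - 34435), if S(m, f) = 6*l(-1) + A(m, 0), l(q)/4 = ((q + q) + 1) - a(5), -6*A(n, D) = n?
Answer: -171452/68833 ≈ -2.4908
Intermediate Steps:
A(n, D) = -n/6
l(q) = 8 + 8*q (l(q) = 4*(((q + q) + 1) - 1*(-1)) = 4*((2*q + 1) + 1) = 4*((1 + 2*q) + 1) = 4*(2 + 2*q) = 8 + 8*q)
S(m, f) = -m/6 (S(m, f) = 6*(8 + 8*(-1)) - m/6 = 6*(8 - 8) - m/6 = 6*0 - m/6 = 0 - m/6 = -m/6)
(46484 + 39242)/(S(-48 - 1*63, -29) - 34435) = (46484 + 39242)/(-(-48 - 1*63)/6 - 34435) = 85726/(-(-48 - 63)/6 - 34435) = 85726/(-⅙*(-111) - 34435) = 85726/(37/2 - 34435) = 85726/(-68833/2) = 85726*(-2/68833) = -171452/68833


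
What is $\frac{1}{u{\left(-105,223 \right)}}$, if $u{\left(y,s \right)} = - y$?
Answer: $\frac{1}{105} \approx 0.0095238$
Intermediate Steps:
$\frac{1}{u{\left(-105,223 \right)}} = \frac{1}{\left(-1\right) \left(-105\right)} = \frac{1}{105}$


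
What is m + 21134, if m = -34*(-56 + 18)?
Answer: 22426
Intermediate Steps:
m = 1292 (m = -34*(-38) = 1292)
m + 21134 = 1292 + 21134 = 22426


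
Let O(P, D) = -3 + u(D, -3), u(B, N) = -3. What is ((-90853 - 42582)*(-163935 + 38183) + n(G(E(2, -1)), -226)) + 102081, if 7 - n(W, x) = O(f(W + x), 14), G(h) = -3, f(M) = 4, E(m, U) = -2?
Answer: 16779820214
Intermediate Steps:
O(P, D) = -6 (O(P, D) = -3 - 3 = -6)
n(W, x) = 13 (n(W, x) = 7 - 1*(-6) = 7 + 6 = 13)
((-90853 - 42582)*(-163935 + 38183) + n(G(E(2, -1)), -226)) + 102081 = ((-90853 - 42582)*(-163935 + 38183) + 13) + 102081 = (-133435*(-125752) + 13) + 102081 = (16779718120 + 13) + 102081 = 16779718133 + 102081 = 16779820214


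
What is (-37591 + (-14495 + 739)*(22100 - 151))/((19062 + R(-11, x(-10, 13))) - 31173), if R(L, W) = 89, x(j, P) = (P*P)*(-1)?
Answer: 301968035/12022 ≈ 25118.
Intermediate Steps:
x(j, P) = -P² (x(j, P) = P²*(-1) = -P²)
(-37591 + (-14495 + 739)*(22100 - 151))/((19062 + R(-11, x(-10, 13))) - 31173) = (-37591 + (-14495 + 739)*(22100 - 151))/((19062 + 89) - 31173) = (-37591 - 13756*21949)/(19151 - 31173) = (-37591 - 301930444)/(-12022) = -301968035*(-1/12022) = 301968035/12022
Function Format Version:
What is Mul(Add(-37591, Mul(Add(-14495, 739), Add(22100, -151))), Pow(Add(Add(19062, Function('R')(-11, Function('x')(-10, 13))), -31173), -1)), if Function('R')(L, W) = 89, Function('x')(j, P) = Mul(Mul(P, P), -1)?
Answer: Rational(301968035, 12022) ≈ 25118.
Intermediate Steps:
Function('x')(j, P) = Mul(-1, Pow(P, 2)) (Function('x')(j, P) = Mul(Pow(P, 2), -1) = Mul(-1, Pow(P, 2)))
Mul(Add(-37591, Mul(Add(-14495, 739), Add(22100, -151))), Pow(Add(Add(19062, Function('R')(-11, Function('x')(-10, 13))), -31173), -1)) = Mul(Add(-37591, Mul(Add(-14495, 739), Add(22100, -151))), Pow(Add(Add(19062, 89), -31173), -1)) = Mul(Add(-37591, Mul(-13756, 21949)), Pow(Add(19151, -31173), -1)) = Mul(Add(-37591, -301930444), Pow(-12022, -1)) = Mul(-301968035, Rational(-1, 12022)) = Rational(301968035, 12022)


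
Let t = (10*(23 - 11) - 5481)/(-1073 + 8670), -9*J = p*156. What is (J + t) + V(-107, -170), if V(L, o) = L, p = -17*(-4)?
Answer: -29317712/22791 ≈ -1286.4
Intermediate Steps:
p = 68
J = -3536/3 (J = -68*156/9 = -1/9*10608 = -3536/3 ≈ -1178.7)
t = -5361/7597 (t = (10*12 - 5481)/7597 = (120 - 5481)*(1/7597) = -5361*1/7597 = -5361/7597 ≈ -0.70567)
(J + t) + V(-107, -170) = (-3536/3 - 5361/7597) - 107 = -26879075/22791 - 107 = -29317712/22791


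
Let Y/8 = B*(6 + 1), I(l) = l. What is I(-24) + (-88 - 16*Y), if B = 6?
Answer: -5488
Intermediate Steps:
Y = 336 (Y = 8*(6*(6 + 1)) = 8*(6*7) = 8*42 = 336)
I(-24) + (-88 - 16*Y) = -24 + (-88 - 16*336) = -24 + (-88 - 5376) = -24 - 5464 = -5488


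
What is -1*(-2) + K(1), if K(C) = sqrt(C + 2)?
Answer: 2 + sqrt(3) ≈ 3.7321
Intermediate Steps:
K(C) = sqrt(2 + C)
-1*(-2) + K(1) = -1*(-2) + sqrt(2 + 1) = 2 + sqrt(3)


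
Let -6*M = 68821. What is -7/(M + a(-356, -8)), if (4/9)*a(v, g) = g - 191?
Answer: 84/143015 ≈ 0.00058735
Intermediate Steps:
a(v, g) = -1719/4 + 9*g/4 (a(v, g) = 9*(g - 191)/4 = 9*(-191 + g)/4 = -1719/4 + 9*g/4)
M = -68821/6 (M = -⅙*68821 = -68821/6 ≈ -11470.)
-7/(M + a(-356, -8)) = -7/(-68821/6 + (-1719/4 + (9/4)*(-8))) = -7/(-68821/6 + (-1719/4 - 18)) = -7/(-68821/6 - 1791/4) = -7/(-143015/12) = -7*(-12/143015) = 84/143015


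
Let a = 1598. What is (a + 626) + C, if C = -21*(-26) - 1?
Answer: 2769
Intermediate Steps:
C = 545 (C = 546 - 1 = 545)
(a + 626) + C = (1598 + 626) + 545 = 2224 + 545 = 2769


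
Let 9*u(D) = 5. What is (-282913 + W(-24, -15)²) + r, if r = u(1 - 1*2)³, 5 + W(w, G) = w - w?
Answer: -206225227/729 ≈ -2.8289e+5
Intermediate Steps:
u(D) = 5/9 (u(D) = (⅑)*5 = 5/9)
W(w, G) = -5 (W(w, G) = -5 + (w - w) = -5 + 0 = -5)
r = 125/729 (r = (5/9)³ = 125/729 ≈ 0.17147)
(-282913 + W(-24, -15)²) + r = (-282913 + (-5)²) + 125/729 = (-282913 + 25) + 125/729 = -282888 + 125/729 = -206225227/729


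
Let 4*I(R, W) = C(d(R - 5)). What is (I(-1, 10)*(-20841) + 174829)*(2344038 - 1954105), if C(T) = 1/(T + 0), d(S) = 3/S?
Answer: 144469786567/2 ≈ 7.2235e+10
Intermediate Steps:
C(T) = 1/T
I(R, W) = -5/12 + R/12 (I(R, W) = 1/(4*((3/(R - 5)))) = 1/(4*((3/(-5 + R)))) = (-5/3 + R/3)/4 = -5/12 + R/12)
(I(-1, 10)*(-20841) + 174829)*(2344038 - 1954105) = ((-5/12 + (1/12)*(-1))*(-20841) + 174829)*(2344038 - 1954105) = ((-5/12 - 1/12)*(-20841) + 174829)*389933 = (-½*(-20841) + 174829)*389933 = (20841/2 + 174829)*389933 = (370499/2)*389933 = 144469786567/2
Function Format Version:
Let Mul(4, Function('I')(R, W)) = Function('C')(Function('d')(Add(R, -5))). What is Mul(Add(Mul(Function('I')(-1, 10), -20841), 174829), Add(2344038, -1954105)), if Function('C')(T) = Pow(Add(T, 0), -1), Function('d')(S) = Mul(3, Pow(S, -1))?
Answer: Rational(144469786567, 2) ≈ 7.2235e+10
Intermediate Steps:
Function('C')(T) = Pow(T, -1)
Function('I')(R, W) = Add(Rational(-5, 12), Mul(Rational(1, 12), R)) (Function('I')(R, W) = Mul(Rational(1, 4), Pow(Mul(3, Pow(Add(R, -5), -1)), -1)) = Mul(Rational(1, 4), Pow(Mul(3, Pow(Add(-5, R), -1)), -1)) = Mul(Rational(1, 4), Add(Rational(-5, 3), Mul(Rational(1, 3), R))) = Add(Rational(-5, 12), Mul(Rational(1, 12), R)))
Mul(Add(Mul(Function('I')(-1, 10), -20841), 174829), Add(2344038, -1954105)) = Mul(Add(Mul(Add(Rational(-5, 12), Mul(Rational(1, 12), -1)), -20841), 174829), Add(2344038, -1954105)) = Mul(Add(Mul(Add(Rational(-5, 12), Rational(-1, 12)), -20841), 174829), 389933) = Mul(Add(Mul(Rational(-1, 2), -20841), 174829), 389933) = Mul(Add(Rational(20841, 2), 174829), 389933) = Mul(Rational(370499, 2), 389933) = Rational(144469786567, 2)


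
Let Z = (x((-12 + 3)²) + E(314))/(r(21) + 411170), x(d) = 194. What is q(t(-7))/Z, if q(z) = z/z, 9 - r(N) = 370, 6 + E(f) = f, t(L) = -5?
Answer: 410809/502 ≈ 818.34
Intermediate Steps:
E(f) = -6 + f
r(N) = -361 (r(N) = 9 - 1*370 = 9 - 370 = -361)
q(z) = 1
Z = 502/410809 (Z = (194 + (-6 + 314))/(-361 + 411170) = (194 + 308)/410809 = 502*(1/410809) = 502/410809 ≈ 0.0012220)
q(t(-7))/Z = 1/(502/410809) = 1*(410809/502) = 410809/502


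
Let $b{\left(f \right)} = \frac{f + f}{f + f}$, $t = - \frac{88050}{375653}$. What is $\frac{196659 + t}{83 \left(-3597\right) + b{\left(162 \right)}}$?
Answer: $- \frac{73875455277}{112151203150} \approx -0.65871$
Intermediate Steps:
$t = - \frac{88050}{375653} \approx -0.23439$
$b{\left(f \right)} = 1$ ($b{\left(f \right)} = \frac{2 f}{2 f} = 2 f \frac{1}{2 f} = 1$)
$\frac{196659 + t}{83 \left(-3597\right) + b{\left(162 \right)}} = \frac{196659 - \frac{88050}{375653}}{83 \left(-3597\right) + 1} = \frac{73875455277}{375653 \left(-298551 + 1\right)} = \frac{73875455277}{375653 \left(-298550\right)} = \frac{73875455277}{375653} \left(- \frac{1}{298550}\right) = - \frac{73875455277}{112151203150}$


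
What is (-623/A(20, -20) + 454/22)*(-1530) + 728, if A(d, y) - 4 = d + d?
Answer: -202009/22 ≈ -9182.2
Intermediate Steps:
A(d, y) = 4 + 2*d (A(d, y) = 4 + (d + d) = 4 + 2*d)
(-623/A(20, -20) + 454/22)*(-1530) + 728 = (-623/(4 + 2*20) + 454/22)*(-1530) + 728 = (-623/(4 + 40) + 454*(1/22))*(-1530) + 728 = (-623/44 + 227/11)*(-1530) + 728 = (285/44)*(-1530) + 728 = -218025/22 + 728 = -202009/22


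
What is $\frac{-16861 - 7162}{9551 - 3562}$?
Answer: $- \frac{24023}{5989} \approx -4.0112$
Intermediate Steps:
$\frac{-16861 - 7162}{9551 - 3562} = \frac{-16861 - 7162}{5989} = \left(-24023\right) \frac{1}{5989} = - \frac{24023}{5989}$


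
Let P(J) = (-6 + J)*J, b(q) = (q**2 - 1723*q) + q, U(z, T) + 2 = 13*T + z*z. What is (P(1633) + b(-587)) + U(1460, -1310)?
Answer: 6126842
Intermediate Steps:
U(z, T) = -2 + z**2 + 13*T (U(z, T) = -2 + (13*T + z*z) = -2 + (13*T + z**2) = -2 + (z**2 + 13*T) = -2 + z**2 + 13*T)
b(q) = q**2 - 1722*q
P(J) = J*(-6 + J)
(P(1633) + b(-587)) + U(1460, -1310) = (1633*(-6 + 1633) - 587*(-1722 - 587)) + (-2 + 1460**2 + 13*(-1310)) = (1633*1627 - 587*(-2309)) + (-2 + 2131600 - 17030) = (2656891 + 1355383) + 2114568 = 4012274 + 2114568 = 6126842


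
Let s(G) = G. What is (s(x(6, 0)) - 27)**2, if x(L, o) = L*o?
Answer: 729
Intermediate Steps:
(s(x(6, 0)) - 27)**2 = (6*0 - 27)**2 = (0 - 27)**2 = (-27)**2 = 729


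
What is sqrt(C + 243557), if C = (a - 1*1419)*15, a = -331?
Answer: sqrt(217307) ≈ 466.16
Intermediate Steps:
C = -26250 (C = (-331 - 1*1419)*15 = (-331 - 1419)*15 = -1750*15 = -26250)
sqrt(C + 243557) = sqrt(-26250 + 243557) = sqrt(217307)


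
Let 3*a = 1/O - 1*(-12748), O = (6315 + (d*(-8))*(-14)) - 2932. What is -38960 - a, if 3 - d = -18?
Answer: -247805527/5735 ≈ -43209.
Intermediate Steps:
d = 21 (d = 3 - 1*(-18) = 3 + 18 = 21)
O = 5735 (O = (6315 + (21*(-8))*(-14)) - 2932 = (6315 - 168*(-14)) - 2932 = (6315 + 2352) - 2932 = 8667 - 2932 = 5735)
a = 24369927/5735 (a = (1/5735 - 1*(-12748))/3 = (1/5735 + 12748)/3 = (1/3)*(73109781/5735) = 24369927/5735 ≈ 4249.3)
-38960 - a = -38960 - 1*24369927/5735 = -38960 - 24369927/5735 = -247805527/5735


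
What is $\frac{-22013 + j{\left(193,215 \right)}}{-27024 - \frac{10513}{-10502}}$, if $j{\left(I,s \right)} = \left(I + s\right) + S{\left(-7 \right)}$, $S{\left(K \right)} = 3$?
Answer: $\frac{226864204}{283795535} \approx 0.79939$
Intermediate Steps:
$j{\left(I,s \right)} = 3 + I + s$ ($j{\left(I,s \right)} = \left(I + s\right) + 3 = 3 + I + s$)
$\frac{-22013 + j{\left(193,215 \right)}}{-27024 - \frac{10513}{-10502}} = \frac{-22013 + \left(3 + 193 + 215\right)}{-27024 - \frac{10513}{-10502}} = \frac{-22013 + 411}{-27024 - - \frac{10513}{10502}} = - \frac{21602}{-27024 + \frac{10513}{10502}} = - \frac{21602}{- \frac{283795535}{10502}} = \left(-21602\right) \left(- \frac{10502}{283795535}\right) = \frac{226864204}{283795535}$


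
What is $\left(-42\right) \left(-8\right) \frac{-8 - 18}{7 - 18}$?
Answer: $\frac{8736}{11} \approx 794.18$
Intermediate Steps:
$\left(-42\right) \left(-8\right) \frac{-8 - 18}{7 - 18} = 336 \left(- \frac{26}{-11}\right) = 336 \left(\left(-26\right) \left(- \frac{1}{11}\right)\right) = 336 \cdot \frac{26}{11} = \frac{8736}{11}$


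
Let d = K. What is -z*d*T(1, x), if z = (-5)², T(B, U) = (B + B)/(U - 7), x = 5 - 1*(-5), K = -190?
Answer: 9500/3 ≈ 3166.7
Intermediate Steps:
x = 10 (x = 5 + 5 = 10)
d = -190
T(B, U) = 2*B/(-7 + U) (T(B, U) = (2*B)/(-7 + U) = 2*B/(-7 + U))
z = 25
-z*d*T(1, x) = -25*(-190)*2*1/(-7 + 10) = -(-4750)*2*1/3 = -(-4750)*2*1*(⅓) = -(-4750)*2/3 = -1*(-9500/3) = 9500/3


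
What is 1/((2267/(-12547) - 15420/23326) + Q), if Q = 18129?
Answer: 146335661/2652796020878 ≈ 5.5163e-5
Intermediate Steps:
1/((2267/(-12547) - 15420/23326) + Q) = 1/((2267/(-12547) - 15420/23326) + 18129) = 1/((2267*(-1/12547) - 15420*1/23326) + 18129) = 1/((-2267/12547 - 7710/11663) + 18129) = 1/(-123177391/146335661 + 18129) = 1/(2652796020878/146335661) = 146335661/2652796020878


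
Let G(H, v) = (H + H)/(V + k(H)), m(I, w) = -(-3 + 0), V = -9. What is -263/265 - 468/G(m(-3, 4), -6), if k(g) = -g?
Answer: 247777/265 ≈ 935.01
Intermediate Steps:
m(I, w) = 3 (m(I, w) = -1*(-3) = 3)
G(H, v) = 2*H/(-9 - H) (G(H, v) = (H + H)/(-9 - H) = (2*H)/(-9 - H) = 2*H/(-9 - H))
-263/265 - 468/G(m(-3, 4), -6) = -263/265 - 468/((-2*3/(9 + 3))) = -263*1/265 - 468/((-2*3/12)) = -263/265 - 468/((-2*3*1/12)) = -263/265 - 468/(-½) = -263/265 - 468*(-2) = -263/265 + 936 = 247777/265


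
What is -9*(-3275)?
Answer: 29475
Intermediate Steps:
-9*(-3275) = -1*(-29475) = 29475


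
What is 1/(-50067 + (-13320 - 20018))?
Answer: -1/83405 ≈ -1.1990e-5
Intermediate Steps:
1/(-50067 + (-13320 - 20018)) = 1/(-50067 - 33338) = 1/(-83405) = -1/83405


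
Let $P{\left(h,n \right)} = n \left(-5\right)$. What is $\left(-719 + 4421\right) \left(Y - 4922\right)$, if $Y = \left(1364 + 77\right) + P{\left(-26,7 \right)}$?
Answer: $-13016232$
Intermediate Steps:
$P{\left(h,n \right)} = - 5 n$
$Y = 1406$ ($Y = \left(1364 + 77\right) - 35 = 1441 - 35 = 1406$)
$\left(-719 + 4421\right) \left(Y - 4922\right) = \left(-719 + 4421\right) \left(1406 - 4922\right) = 3702 \left(-3516\right) = -13016232$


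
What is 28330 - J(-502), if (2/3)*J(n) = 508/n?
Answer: 7111211/251 ≈ 28332.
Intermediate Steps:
J(n) = 762/n (J(n) = 3*(508/n)/2 = 762/n)
28330 - J(-502) = 28330 - 762/(-502) = 28330 - 762*(-1)/502 = 28330 - 1*(-381/251) = 28330 + 381/251 = 7111211/251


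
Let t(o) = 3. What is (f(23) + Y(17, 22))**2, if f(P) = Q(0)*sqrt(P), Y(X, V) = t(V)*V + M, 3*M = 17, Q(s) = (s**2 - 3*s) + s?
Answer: 46225/9 ≈ 5136.1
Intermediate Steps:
Q(s) = s**2 - 2*s
M = 17/3 (M = (1/3)*17 = 17/3 ≈ 5.6667)
Y(X, V) = 17/3 + 3*V (Y(X, V) = 3*V + 17/3 = 17/3 + 3*V)
f(P) = 0 (f(P) = (0*(-2 + 0))*sqrt(P) = (0*(-2))*sqrt(P) = 0*sqrt(P) = 0)
(f(23) + Y(17, 22))**2 = (0 + (17/3 + 3*22))**2 = (0 + (17/3 + 66))**2 = (0 + 215/3)**2 = (215/3)**2 = 46225/9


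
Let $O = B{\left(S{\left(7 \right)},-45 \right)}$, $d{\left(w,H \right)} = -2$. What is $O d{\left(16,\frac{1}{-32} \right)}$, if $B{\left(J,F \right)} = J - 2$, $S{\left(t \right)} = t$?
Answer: $-10$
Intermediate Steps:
$B{\left(J,F \right)} = -2 + J$
$O = 5$ ($O = -2 + 7 = 5$)
$O d{\left(16,\frac{1}{-32} \right)} = 5 \left(-2\right) = -10$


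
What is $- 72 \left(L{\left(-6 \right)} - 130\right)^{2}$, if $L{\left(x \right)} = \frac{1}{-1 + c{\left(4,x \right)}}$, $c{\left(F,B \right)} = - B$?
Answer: $- \frac{30326472}{25} \approx -1.2131 \cdot 10^{6}$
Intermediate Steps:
$L{\left(x \right)} = \frac{1}{-1 - x}$
$- 72 \left(L{\left(-6 \right)} - 130\right)^{2} = - 72 \left(- \frac{1}{1 - 6} - 130\right)^{2} = - 72 \left(- \frac{1}{-5} - 130\right)^{2} = - 72 \left(\left(-1\right) \left(- \frac{1}{5}\right) - 130\right)^{2} = - 72 \left(\frac{1}{5} - 130\right)^{2} = - 72 \left(- \frac{649}{5}\right)^{2} = \left(-72\right) \frac{421201}{25} = - \frac{30326472}{25}$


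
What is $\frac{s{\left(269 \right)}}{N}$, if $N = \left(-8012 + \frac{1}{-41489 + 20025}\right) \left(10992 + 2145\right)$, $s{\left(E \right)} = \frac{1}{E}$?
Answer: $- \frac{21464}{607715177319357} \approx -3.5319 \cdot 10^{-11}$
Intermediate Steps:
$N = - \frac{2259164227953}{21464}$ ($N = \left(-8012 + \frac{1}{-21464}\right) 13137 = \left(-8012 - \frac{1}{21464}\right) 13137 = \left(- \frac{171969569}{21464}\right) 13137 = - \frac{2259164227953}{21464} \approx -1.0525 \cdot 10^{8}$)
$\frac{s{\left(269 \right)}}{N} = \frac{1}{269 \left(- \frac{2259164227953}{21464}\right)} = \frac{1}{269} \left(- \frac{21464}{2259164227953}\right) = - \frac{21464}{607715177319357}$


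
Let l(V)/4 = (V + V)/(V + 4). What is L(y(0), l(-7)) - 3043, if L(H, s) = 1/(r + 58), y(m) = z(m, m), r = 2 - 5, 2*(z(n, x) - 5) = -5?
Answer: -167364/55 ≈ -3043.0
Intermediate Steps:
z(n, x) = 5/2 (z(n, x) = 5 + (½)*(-5) = 5 - 5/2 = 5/2)
l(V) = 8*V/(4 + V) (l(V) = 4*((V + V)/(V + 4)) = 4*((2*V)/(4 + V)) = 4*(2*V/(4 + V)) = 8*V/(4 + V))
r = -3
y(m) = 5/2
L(H, s) = 1/55 (L(H, s) = 1/(-3 + 58) = 1/55)
L(y(0), l(-7)) - 3043 = 1/55 - 3043 = -167364/55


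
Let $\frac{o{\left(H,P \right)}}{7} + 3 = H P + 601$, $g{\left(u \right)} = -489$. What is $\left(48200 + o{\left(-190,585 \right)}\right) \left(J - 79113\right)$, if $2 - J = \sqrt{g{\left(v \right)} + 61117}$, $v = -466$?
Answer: $57408004704 + 1451328 \sqrt{15157} \approx 5.7587 \cdot 10^{10}$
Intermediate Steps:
$J = 2 - 2 \sqrt{15157}$ ($J = 2 - \sqrt{-489 + 61117} = 2 - \sqrt{60628} = 2 - 2 \sqrt{15157} \approx -244.23$)
$o{\left(H,P \right)} = 4186 + 7 H P$ ($o{\left(H,P \right)} = -21 + 7 \left(H P + 601\right) = -21 + 7 \left(601 + H P\right) = -21 + \left(4207 + 7 H P\right) = 4186 + 7 H P$)
$\left(48200 + o{\left(-190,585 \right)}\right) \left(J - 79113\right) = \left(48200 + \left(4186 + 7 \left(-190\right) 585\right)\right) \left(\left(2 - 2 \sqrt{15157}\right) - 79113\right) = \left(48200 + \left(4186 - 778050\right)\right) \left(-79111 - 2 \sqrt{15157}\right) = \left(48200 - 773864\right) \left(-79111 - 2 \sqrt{15157}\right) = - 725664 \left(-79111 - 2 \sqrt{15157}\right) = 57408004704 + 1451328 \sqrt{15157}$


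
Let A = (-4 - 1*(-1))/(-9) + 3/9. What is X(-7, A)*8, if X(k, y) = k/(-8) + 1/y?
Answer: 19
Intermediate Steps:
A = 2/3 (A = (-4 + 1)*(-1/9) + 3*(1/9) = -3*(-1/9) + 1/3 = 1/3 + 1/3 = 2/3 ≈ 0.66667)
X(k, y) = 1/y - k/8 (X(k, y) = k*(-1/8) + 1/y = -k/8 + 1/y = 1/y - k/8)
X(-7, A)*8 = (1/(2/3) - 1/8*(-7))*8 = (3/2 + 7/8)*8 = (19/8)*8 = 19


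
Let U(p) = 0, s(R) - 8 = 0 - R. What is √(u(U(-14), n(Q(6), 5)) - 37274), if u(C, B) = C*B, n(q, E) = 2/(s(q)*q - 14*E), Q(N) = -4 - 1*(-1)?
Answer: I*√37274 ≈ 193.06*I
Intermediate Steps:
s(R) = 8 - R (s(R) = 8 + (0 - R) = 8 - R)
Q(N) = -3 (Q(N) = -4 + 1 = -3)
n(q, E) = 2/(-14*E + q*(8 - q)) (n(q, E) = 2/((8 - q)*q - 14*E) = 2/(q*(8 - q) - 14*E) = 2/(-14*E + q*(8 - q)))
u(C, B) = B*C
√(u(U(-14), n(Q(6), 5)) - 37274) = √(-2/(14*5 - 3*(-8 - 3))*0 - 37274) = √(-2/(70 - 3*(-11))*0 - 37274) = √(-2/(70 + 33)*0 - 37274) = √(-2/103*0 - 37274) = √(0 - 37274) = √(-37274) = I*√37274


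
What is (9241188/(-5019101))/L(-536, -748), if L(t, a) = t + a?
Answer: 770099/537043807 ≈ 0.0014340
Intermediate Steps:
L(t, a) = a + t
(9241188/(-5019101))/L(-536, -748) = (9241188/(-5019101))/(-748 - 536) = (9241188*(-1/5019101))/(-1284) = -9241188/5019101*(-1/1284) = 770099/537043807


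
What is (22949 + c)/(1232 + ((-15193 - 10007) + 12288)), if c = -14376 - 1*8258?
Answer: -63/2336 ≈ -0.026969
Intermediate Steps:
c = -22634 (c = -14376 - 8258 = -22634)
(22949 + c)/(1232 + ((-15193 - 10007) + 12288)) = (22949 - 22634)/(1232 + ((-15193 - 10007) + 12288)) = 315/(1232 + (-25200 + 12288)) = 315/(1232 - 12912) = 315/(-11680) = 315*(-1/11680) = -63/2336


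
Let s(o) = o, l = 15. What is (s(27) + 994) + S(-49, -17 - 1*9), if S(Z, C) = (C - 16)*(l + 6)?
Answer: 139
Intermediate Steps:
S(Z, C) = -336 + 21*C (S(Z, C) = (C - 16)*(15 + 6) = (-16 + C)*21 = -336 + 21*C)
(s(27) + 994) + S(-49, -17 - 1*9) = (27 + 994) + (-336 + 21*(-17 - 1*9)) = 1021 + (-336 + 21*(-17 - 9)) = 1021 + (-336 + 21*(-26)) = 1021 + (-336 - 546) = 1021 - 882 = 139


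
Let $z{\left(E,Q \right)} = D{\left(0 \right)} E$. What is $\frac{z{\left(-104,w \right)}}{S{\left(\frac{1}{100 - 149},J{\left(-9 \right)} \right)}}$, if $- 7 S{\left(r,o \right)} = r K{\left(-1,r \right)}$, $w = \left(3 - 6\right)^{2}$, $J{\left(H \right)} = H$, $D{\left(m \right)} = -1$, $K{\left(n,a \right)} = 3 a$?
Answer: $- \frac{1747928}{3} \approx -5.8264 \cdot 10^{5}$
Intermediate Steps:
$w = 9$ ($w = \left(-3\right)^{2} = 9$)
$z{\left(E,Q \right)} = - E$
$S{\left(r,o \right)} = - \frac{3 r^{2}}{7}$ ($S{\left(r,o \right)} = - \frac{r 3 r}{7} = - \frac{3 r^{2}}{7}$)
$\frac{z{\left(-104,w \right)}}{S{\left(\frac{1}{100 - 149},J{\left(-9 \right)} \right)}} = \frac{\left(-1\right) \left(-104\right)}{\left(- \frac{3}{7}\right) \left(\frac{1}{100 - 149}\right)^{2}} = \frac{104}{\left(- \frac{3}{7}\right) \left(\frac{1}{-49}\right)^{2}} = \frac{104}{\left(- \frac{3}{7}\right) \left(- \frac{1}{49}\right)^{2}} = \frac{104}{\left(- \frac{3}{7}\right) \frac{1}{2401}} = \frac{104}{- \frac{3}{16807}} = 104 \left(- \frac{16807}{3}\right) = - \frac{1747928}{3}$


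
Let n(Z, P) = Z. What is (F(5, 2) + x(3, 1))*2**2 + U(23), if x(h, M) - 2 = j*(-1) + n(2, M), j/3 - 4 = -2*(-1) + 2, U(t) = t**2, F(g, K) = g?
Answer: 469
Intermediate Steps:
j = 24 (j = 12 + 3*(-2*(-1) + 2) = 12 + 3*(2 + 2) = 12 + 3*4 = 12 + 12 = 24)
x(h, M) = -20 (x(h, M) = 2 + (24*(-1) + 2) = 2 + (-24 + 2) = 2 - 22 = -20)
(F(5, 2) + x(3, 1))*2**2 + U(23) = (5 - 20)*2**2 + 23**2 = -15*4 + 529 = -60 + 529 = 469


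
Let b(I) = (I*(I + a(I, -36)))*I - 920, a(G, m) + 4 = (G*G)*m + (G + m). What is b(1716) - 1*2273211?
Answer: -312145976501075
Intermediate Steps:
a(G, m) = -4 + G + m + m*G**2 (a(G, m) = -4 + ((G*G)*m + (G + m)) = -4 + (G**2*m + (G + m)) = -4 + (m*G**2 + (G + m)) = -4 + (G + m + m*G**2) = -4 + G + m + m*G**2)
b(I) = -920 + I**2*(-40 - 36*I**2 + 2*I) (b(I) = (I*(I + (-4 + I - 36 - 36*I**2)))*I - 920 = (I*(I + (-40 + I - 36*I**2)))*I - 920 = (I*(-40 - 36*I**2 + 2*I))*I - 920 = I**2*(-40 - 36*I**2 + 2*I) - 920 = -920 + I**2*(-40 - 36*I**2 + 2*I))
b(1716) - 1*2273211 = (-920 + 1716**3 + 1716**2*(-40 + 1716 - 36*1716**2)) - 1*2273211 = (-920 + 5053029696 + 2944656*(-40 + 1716 - 36*2944656)) - 2273211 = (-920 + 5053029696 + 2944656*(-40 + 1716 - 106007616)) - 2273211 = (-920 + 5053029696 + 2944656*(-106005940)) - 2273211 = (-920 + 5053029696 - 312151027256640) - 2273211 = -312145974227864 - 2273211 = -312145976501075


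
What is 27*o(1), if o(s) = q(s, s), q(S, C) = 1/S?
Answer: 27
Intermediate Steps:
o(s) = 1/s
27*o(1) = 27/1 = 27*1 = 27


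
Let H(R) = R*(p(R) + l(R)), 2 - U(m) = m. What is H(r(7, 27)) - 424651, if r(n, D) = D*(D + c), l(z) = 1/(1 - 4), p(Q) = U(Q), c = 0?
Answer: -954877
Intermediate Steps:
U(m) = 2 - m
p(Q) = 2 - Q
l(z) = -⅓ (l(z) = 1/(-3) = -⅓)
r(n, D) = D² (r(n, D) = D*(D + 0) = D*D = D²)
H(R) = R*(5/3 - R) (H(R) = R*((2 - R) - ⅓) = R*(5/3 - R))
H(r(7, 27)) - 424651 = (⅓)*27²*(5 - 3*27²) - 424651 = (⅓)*729*(5 - 3*729) - 424651 = (⅓)*729*(5 - 2187) - 424651 = (⅓)*729*(-2182) - 424651 = -530226 - 424651 = -954877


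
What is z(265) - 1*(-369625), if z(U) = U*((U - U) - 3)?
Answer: 368830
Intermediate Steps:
z(U) = -3*U (z(U) = U*(0 - 3) = U*(-3) = -3*U)
z(265) - 1*(-369625) = -3*265 - 1*(-369625) = -795 + 369625 = 368830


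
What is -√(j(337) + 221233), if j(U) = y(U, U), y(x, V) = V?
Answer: -√221570 ≈ -470.71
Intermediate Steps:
j(U) = U
-√(j(337) + 221233) = -√(337 + 221233) = -√221570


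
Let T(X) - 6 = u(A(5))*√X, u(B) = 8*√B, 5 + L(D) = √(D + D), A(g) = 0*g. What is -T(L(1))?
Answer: -6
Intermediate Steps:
A(g) = 0
L(D) = -5 + √2*√D (L(D) = -5 + √(D + D) = -5 + √(2*D) = -5 + √2*√D)
T(X) = 6 (T(X) = 6 + (8*√0)*√X = 6 + (8*0)*√X = 6 + 0*√X = 6 + 0 = 6)
-T(L(1)) = -1*6 = -6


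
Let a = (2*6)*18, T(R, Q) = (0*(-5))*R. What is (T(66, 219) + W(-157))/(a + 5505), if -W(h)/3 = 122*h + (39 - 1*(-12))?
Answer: 19103/1907 ≈ 10.017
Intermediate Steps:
W(h) = -153 - 366*h (W(h) = -3*(122*h + (39 - 1*(-12))) = -3*(122*h + (39 + 12)) = -3*(122*h + 51) = -3*(51 + 122*h) = -153 - 366*h)
T(R, Q) = 0 (T(R, Q) = 0*R = 0)
a = 216 (a = 12*18 = 216)
(T(66, 219) + W(-157))/(a + 5505) = (0 + (-153 - 366*(-157)))/(216 + 5505) = (0 + (-153 + 57462))/5721 = (0 + 57309)*(1/5721) = 57309*(1/5721) = 19103/1907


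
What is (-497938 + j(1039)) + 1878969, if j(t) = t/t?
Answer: 1381032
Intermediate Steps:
j(t) = 1
(-497938 + j(1039)) + 1878969 = (-497938 + 1) + 1878969 = -497937 + 1878969 = 1381032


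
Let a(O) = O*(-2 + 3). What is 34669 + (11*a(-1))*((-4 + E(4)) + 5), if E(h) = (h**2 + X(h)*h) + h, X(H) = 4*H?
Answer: 33734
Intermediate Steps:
a(O) = O (a(O) = O*1 = O)
E(h) = h + 5*h**2 (E(h) = (h**2 + (4*h)*h) + h = (h**2 + 4*h**2) + h = 5*h**2 + h = h + 5*h**2)
34669 + (11*a(-1))*((-4 + E(4)) + 5) = 34669 + (11*(-1))*((-4 + 4*(1 + 5*4)) + 5) = 34669 - 11*((-4 + 4*(1 + 20)) + 5) = 34669 - 11*((-4 + 4*21) + 5) = 34669 - 11*((-4 + 84) + 5) = 34669 - 11*(80 + 5) = 34669 - 11*85 = 34669 - 935 = 33734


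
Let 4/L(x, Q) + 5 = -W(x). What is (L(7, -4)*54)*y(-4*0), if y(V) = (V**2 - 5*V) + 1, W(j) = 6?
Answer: -216/11 ≈ -19.636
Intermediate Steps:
L(x, Q) = -4/11 (L(x, Q) = 4/(-5 - 1*6) = 4/(-5 - 6) = 4/(-11) = 4*(-1/11) = -4/11)
y(V) = 1 + V**2 - 5*V
(L(7, -4)*54)*y(-4*0) = (-4/11*54)*(1 + (-4*0)**2 - (-20)*0) = -216*(1 + 0**2 - 5*0)/11 = -216*(1 + 0 + 0)/11 = -216/11*1 = -216/11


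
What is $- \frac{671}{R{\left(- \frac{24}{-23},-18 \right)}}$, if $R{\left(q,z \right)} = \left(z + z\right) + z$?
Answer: $\frac{671}{54} \approx 12.426$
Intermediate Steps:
$R{\left(q,z \right)} = 3 z$ ($R{\left(q,z \right)} = 2 z + z = 3 z$)
$- \frac{671}{R{\left(- \frac{24}{-23},-18 \right)}} = - \frac{671}{3 \left(-18\right)} = - \frac{671}{-54} = \left(-671\right) \left(- \frac{1}{54}\right) = \frac{671}{54}$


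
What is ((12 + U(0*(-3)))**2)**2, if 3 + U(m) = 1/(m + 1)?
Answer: 10000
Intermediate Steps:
U(m) = -3 + 1/(1 + m) (U(m) = -3 + 1/(m + 1) = -3 + 1/(1 + m))
((12 + U(0*(-3)))**2)**2 = ((12 + (-2 - 0*(-3))/(1 + 0*(-3)))**2)**2 = ((12 + (-2 - 3*0)/(1 + 0))**2)**2 = ((12 + (-2 + 0)/1)**2)**2 = ((12 + 1*(-2))**2)**2 = ((12 - 2)**2)**2 = (10**2)**2 = 100**2 = 10000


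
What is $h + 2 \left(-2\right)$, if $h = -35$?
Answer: $-39$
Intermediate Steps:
$h + 2 \left(-2\right) = -35 + 2 \left(-2\right) = -35 - 4 = -39$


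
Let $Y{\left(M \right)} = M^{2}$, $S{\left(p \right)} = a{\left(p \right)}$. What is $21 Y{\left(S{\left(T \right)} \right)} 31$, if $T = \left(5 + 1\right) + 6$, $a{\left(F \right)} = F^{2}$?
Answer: $13499136$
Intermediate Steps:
$T = 12$ ($T = 6 + 6 = 12$)
$S{\left(p \right)} = p^{2}$
$21 Y{\left(S{\left(T \right)} \right)} 31 = 21 \left(12^{2}\right)^{2} \cdot 31 = 21 \cdot 144^{2} \cdot 31 = 21 \cdot 20736 \cdot 31 = 435456 \cdot 31 = 13499136$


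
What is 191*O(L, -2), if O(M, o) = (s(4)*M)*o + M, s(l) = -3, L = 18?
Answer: 24066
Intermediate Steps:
O(M, o) = M - 3*M*o (O(M, o) = (-3*M)*o + M = -3*M*o + M = M - 3*M*o)
191*O(L, -2) = 191*(18*(1 - 3*(-2))) = 191*(18*(1 + 6)) = 191*(18*7) = 191*126 = 24066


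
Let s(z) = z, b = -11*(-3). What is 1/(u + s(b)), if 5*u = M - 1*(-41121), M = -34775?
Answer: 5/6511 ≈ 0.00076793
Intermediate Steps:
b = 33
u = 6346/5 (u = (-34775 - 1*(-41121))/5 = (-34775 + 41121)/5 = (⅕)*6346 = 6346/5 ≈ 1269.2)
1/(u + s(b)) = 1/(6346/5 + 33) = 1/(6511/5) = 5/6511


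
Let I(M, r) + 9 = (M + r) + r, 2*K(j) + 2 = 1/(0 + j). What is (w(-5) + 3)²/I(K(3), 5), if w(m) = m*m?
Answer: 4704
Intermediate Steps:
K(j) = -1 + 1/(2*j) (K(j) = -1 + 1/(2*(0 + j)) = -1 + 1/(2*j))
I(M, r) = -9 + M + 2*r (I(M, r) = -9 + ((M + r) + r) = -9 + (M + 2*r) = -9 + M + 2*r)
w(m) = m²
(w(-5) + 3)²/I(K(3), 5) = ((-5)² + 3)²/(-9 + (½ - 1*3)/3 + 2*5) = (25 + 3)²/(-9 + (½ - 3)/3 + 10) = 28²/(-9 + (⅓)*(-5/2) + 10) = 784/(-9 - ⅚ + 10) = 784/(⅙) = 6*784 = 4704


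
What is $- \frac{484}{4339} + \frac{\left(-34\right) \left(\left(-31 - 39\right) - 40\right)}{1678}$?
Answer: $\frac{7707854}{3640421} \approx 2.1173$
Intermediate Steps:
$- \frac{484}{4339} + \frac{\left(-34\right) \left(\left(-31 - 39\right) - 40\right)}{1678} = \left(-484\right) \frac{1}{4339} + - 34 \left(-70 - 40\right) \frac{1}{1678} = - \frac{484}{4339} + \left(-34\right) \left(-110\right) \frac{1}{1678} = - \frac{484}{4339} + 3740 \cdot \frac{1}{1678} = - \frac{484}{4339} + \frac{1870}{839} = \frac{7707854}{3640421}$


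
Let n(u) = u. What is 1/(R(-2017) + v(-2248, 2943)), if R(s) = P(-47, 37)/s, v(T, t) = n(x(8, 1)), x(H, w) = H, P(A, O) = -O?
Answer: 2017/16173 ≈ 0.12471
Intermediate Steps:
v(T, t) = 8
R(s) = -37/s (R(s) = (-1*37)/s = -37/s)
1/(R(-2017) + v(-2248, 2943)) = 1/(-37/(-2017) + 8) = 1/(-37*(-1/2017) + 8) = 1/(37/2017 + 8) = 1/(16173/2017) = 2017/16173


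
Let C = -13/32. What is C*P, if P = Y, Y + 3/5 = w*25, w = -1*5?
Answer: 2041/40 ≈ 51.025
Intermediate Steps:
w = -5
Y = -628/5 (Y = -⅗ - 5*25 = -⅗ - 125 = -628/5 ≈ -125.60)
P = -628/5 ≈ -125.60
C = -13/32 (C = -13*1/32 = -13/32 ≈ -0.40625)
C*P = -13/32*(-628/5) = 2041/40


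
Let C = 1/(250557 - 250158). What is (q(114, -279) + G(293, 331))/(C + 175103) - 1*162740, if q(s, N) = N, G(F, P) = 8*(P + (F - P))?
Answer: -11370007964585/69866098 ≈ -1.6274e+5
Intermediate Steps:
G(F, P) = 8*F
C = 1/399 ≈ 0.0025063
(q(114, -279) + G(293, 331))/(C + 175103) - 1*162740 = (-279 + 8*293)/(1/399 + 175103) - 1*162740 = (-279 + 2344)/(69866098/399) - 162740 = 2065*(399/69866098) - 162740 = 823935/69866098 - 162740 = -11370007964585/69866098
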